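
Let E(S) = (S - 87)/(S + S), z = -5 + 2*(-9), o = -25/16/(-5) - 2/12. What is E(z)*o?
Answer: 385/1104 ≈ 0.34873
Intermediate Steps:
o = 7/48 (o = -25*1/16*(-1/5) - 2*1/12 = -25/16*(-1/5) - 1/6 = 5/16 - 1/6 = 7/48 ≈ 0.14583)
z = -23 (z = -5 - 18 = -23)
E(S) = (-87 + S)/(2*S) (E(S) = (-87 + S)/((2*S)) = (-87 + S)*(1/(2*S)) = (-87 + S)/(2*S))
E(z)*o = ((1/2)*(-87 - 23)/(-23))*(7/48) = ((1/2)*(-1/23)*(-110))*(7/48) = (55/23)*(7/48) = 385/1104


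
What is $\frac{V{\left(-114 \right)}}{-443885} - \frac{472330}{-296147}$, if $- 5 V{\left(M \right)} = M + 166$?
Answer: $\frac{80639723838}{50559696575} \approx 1.5949$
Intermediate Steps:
$V{\left(M \right)} = - \frac{166}{5} - \frac{M}{5}$ ($V{\left(M \right)} = - \frac{M + 166}{5} = - \frac{166 + M}{5} = - \frac{166}{5} - \frac{M}{5}$)
$\frac{V{\left(-114 \right)}}{-443885} - \frac{472330}{-296147} = \frac{- \frac{166}{5} - - \frac{114}{5}}{-443885} - \frac{472330}{-296147} = \left(- \frac{166}{5} + \frac{114}{5}\right) \left(- \frac{1}{443885}\right) - - \frac{472330}{296147} = \left(- \frac{52}{5}\right) \left(- \frac{1}{443885}\right) + \frac{472330}{296147} = \frac{4}{170725} + \frac{472330}{296147} = \frac{80639723838}{50559696575}$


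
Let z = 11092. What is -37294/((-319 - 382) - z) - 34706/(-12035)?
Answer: 858121148/141928755 ≈ 6.0461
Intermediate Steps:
-37294/((-319 - 382) - z) - 34706/(-12035) = -37294/((-319 - 382) - 1*11092) - 34706/(-12035) = -37294/(-701 - 11092) - 34706*(-1/12035) = -37294/(-11793) + 34706/12035 = -37294*(-1/11793) + 34706/12035 = 37294/11793 + 34706/12035 = 858121148/141928755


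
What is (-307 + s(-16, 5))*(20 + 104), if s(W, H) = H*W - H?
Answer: -48608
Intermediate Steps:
s(W, H) = -H + H*W
(-307 + s(-16, 5))*(20 + 104) = (-307 + 5*(-1 - 16))*(20 + 104) = (-307 + 5*(-17))*124 = (-307 - 85)*124 = -392*124 = -48608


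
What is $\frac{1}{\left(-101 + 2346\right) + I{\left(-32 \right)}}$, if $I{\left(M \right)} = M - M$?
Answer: $\frac{1}{2245} \approx 0.00044543$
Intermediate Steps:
$I{\left(M \right)} = 0$
$\frac{1}{\left(-101 + 2346\right) + I{\left(-32 \right)}} = \frac{1}{\left(-101 + 2346\right) + 0} = \frac{1}{2245 + 0} = \frac{1}{2245}$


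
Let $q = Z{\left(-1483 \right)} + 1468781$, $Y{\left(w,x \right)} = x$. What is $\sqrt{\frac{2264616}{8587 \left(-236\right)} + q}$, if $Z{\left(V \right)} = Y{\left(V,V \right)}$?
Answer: $\frac{2 \sqrt{94155339263869210}}{506633} \approx 1211.3$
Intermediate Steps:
$Z{\left(V \right)} = V$
$q = 1467298$ ($q = -1483 + 1468781 = 1467298$)
$\sqrt{\frac{2264616}{8587 \left(-236\right)} + q} = \sqrt{\frac{2264616}{8587 \left(-236\right)} + 1467298} = \sqrt{\frac{2264616}{-2026532} + 1467298} = \sqrt{2264616 \left(- \frac{1}{2026532}\right) + 1467298} = \sqrt{- \frac{566154}{506633} + 1467298} = \sqrt{\frac{743381021480}{506633}} = \frac{2 \sqrt{94155339263869210}}{506633}$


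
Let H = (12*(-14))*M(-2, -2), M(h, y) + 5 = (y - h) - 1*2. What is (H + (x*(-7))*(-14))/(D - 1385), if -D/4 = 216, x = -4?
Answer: -784/2249 ≈ -0.34860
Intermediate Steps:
M(h, y) = -7 + y - h (M(h, y) = -5 + ((y - h) - 1*2) = -5 + ((y - h) - 2) = -5 + (-2 + y - h) = -7 + y - h)
D = -864 (D = -4*216 = -864)
H = 1176 (H = (12*(-14))*(-7 - 2 - 1*(-2)) = -168*(-7 - 2 + 2) = -168*(-7) = 1176)
(H + (x*(-7))*(-14))/(D - 1385) = (1176 - 4*(-7)*(-14))/(-864 - 1385) = (1176 + 28*(-14))/(-2249) = (1176 - 392)*(-1/2249) = 784*(-1/2249) = -784/2249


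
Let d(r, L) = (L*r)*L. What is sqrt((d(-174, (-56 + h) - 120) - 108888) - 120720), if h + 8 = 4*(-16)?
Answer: 2*I*sqrt(2732826) ≈ 3306.3*I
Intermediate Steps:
h = -72 (h = -8 + 4*(-16) = -8 - 64 = -72)
d(r, L) = r*L**2
sqrt((d(-174, (-56 + h) - 120) - 108888) - 120720) = sqrt((-174*((-56 - 72) - 120)**2 - 108888) - 120720) = sqrt((-174*(-128 - 120)**2 - 108888) - 120720) = sqrt((-174*(-248)**2 - 108888) - 120720) = sqrt((-174*61504 - 108888) - 120720) = sqrt((-10701696 - 108888) - 120720) = sqrt(-10810584 - 120720) = sqrt(-10931304) = 2*I*sqrt(2732826)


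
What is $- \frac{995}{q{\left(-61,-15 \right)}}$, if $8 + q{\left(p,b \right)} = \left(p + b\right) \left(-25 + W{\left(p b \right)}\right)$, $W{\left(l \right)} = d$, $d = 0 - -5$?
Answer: $- \frac{995}{1512} \approx -0.65807$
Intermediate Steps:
$d = 5$ ($d = 0 + 5 = 5$)
$W{\left(l \right)} = 5$
$q{\left(p,b \right)} = -8 - 20 b - 20 p$ ($q{\left(p,b \right)} = -8 + \left(p + b\right) \left(-25 + 5\right) = -8 + \left(b + p\right) \left(-20\right) = -8 - \left(20 b + 20 p\right) = -8 - 20 b - 20 p$)
$- \frac{995}{q{\left(-61,-15 \right)}} = - \frac{995}{-8 - -300 - -1220} = - \frac{995}{-8 + 300 + 1220} = - \frac{995}{1512}$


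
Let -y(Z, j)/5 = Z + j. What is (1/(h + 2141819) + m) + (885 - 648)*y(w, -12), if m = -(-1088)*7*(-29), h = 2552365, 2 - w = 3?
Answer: -964462350455/4694184 ≈ -2.0546e+5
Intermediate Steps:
w = -1 (w = 2 - 1*3 = 2 - 3 = -1)
y(Z, j) = -5*Z - 5*j (y(Z, j) = -5*(Z + j) = -5*Z - 5*j)
m = -220864 (m = -136*(-56)*(-29) = 7616*(-29) = -220864)
(1/(h + 2141819) + m) + (885 - 648)*y(w, -12) = (1/(2552365 + 2141819) - 220864) + (885 - 648)*(-5*(-1) - 5*(-12)) = (1/4694184 - 220864) + 237*(5 + 60) = (1/4694184 - 220864) + 237*65 = -1036776254975/4694184 + 15405 = -964462350455/4694184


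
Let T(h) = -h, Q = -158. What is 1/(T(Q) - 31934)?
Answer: -1/31776 ≈ -3.1470e-5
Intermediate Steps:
1/(T(Q) - 31934) = 1/(-1*(-158) - 31934) = 1/(158 - 31934) = 1/(-31776) = -1/31776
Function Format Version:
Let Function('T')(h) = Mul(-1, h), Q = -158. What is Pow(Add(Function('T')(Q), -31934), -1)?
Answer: Rational(-1, 31776) ≈ -3.1470e-5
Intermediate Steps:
Pow(Add(Function('T')(Q), -31934), -1) = Pow(Add(Mul(-1, -158), -31934), -1) = Pow(Add(158, -31934), -1) = Pow(-31776, -1) = Rational(-1, 31776)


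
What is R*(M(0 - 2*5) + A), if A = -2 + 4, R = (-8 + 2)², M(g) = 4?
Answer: 216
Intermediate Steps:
R = 36 (R = (-6)² = 36)
A = 2
R*(M(0 - 2*5) + A) = 36*(4 + 2) = 36*6 = 216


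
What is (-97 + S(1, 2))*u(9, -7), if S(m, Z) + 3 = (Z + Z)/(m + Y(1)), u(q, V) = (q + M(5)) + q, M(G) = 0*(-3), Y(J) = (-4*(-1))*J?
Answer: -8928/5 ≈ -1785.6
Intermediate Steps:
Y(J) = 4*J
M(G) = 0
u(q, V) = 2*q (u(q, V) = (q + 0) + q = q + q = 2*q)
S(m, Z) = -3 + 2*Z/(4 + m) (S(m, Z) = -3 + (Z + Z)/(m + 4*1) = -3 + (2*Z)/(m + 4) = -3 + (2*Z)/(4 + m) = -3 + 2*Z/(4 + m))
(-97 + S(1, 2))*u(9, -7) = (-97 + (-12 - 3*1 + 2*2)/(4 + 1))*(2*9) = (-97 + (-12 - 3 + 4)/5)*18 = (-97 + (⅕)*(-11))*18 = (-97 - 11/5)*18 = -496/5*18 = -8928/5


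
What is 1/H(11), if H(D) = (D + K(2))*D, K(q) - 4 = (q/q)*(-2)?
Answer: 1/143 ≈ 0.0069930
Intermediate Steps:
K(q) = 2 (K(q) = 4 + (q/q)*(-2) = 4 + 1*(-2) = 4 - 2 = 2)
H(D) = D*(2 + D) (H(D) = (D + 2)*D = (2 + D)*D = D*(2 + D))
1/H(11) = 1/(11*(2 + 11)) = 1/(11*13) = 1/143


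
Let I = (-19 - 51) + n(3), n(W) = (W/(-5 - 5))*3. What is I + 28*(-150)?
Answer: -42709/10 ≈ -4270.9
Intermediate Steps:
n(W) = -3*W/10 (n(W) = (W/(-10))*3 = -W/10*3 = -3*W/10)
I = -709/10 (I = (-19 - 51) - 3/10*3 = -70 - 9/10 = -709/10 ≈ -70.900)
I + 28*(-150) = -709/10 + 28*(-150) = -709/10 - 4200 = -42709/10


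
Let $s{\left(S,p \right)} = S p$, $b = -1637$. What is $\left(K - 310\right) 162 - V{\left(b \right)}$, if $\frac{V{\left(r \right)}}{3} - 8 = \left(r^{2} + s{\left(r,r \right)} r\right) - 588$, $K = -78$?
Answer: $13152245136$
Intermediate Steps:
$V{\left(r \right)} = -1740 + 3 r^{2} + 3 r^{3}$ ($V{\left(r \right)} = 24 + 3 \left(\left(r^{2} + r r r\right) - 588\right) = 24 + 3 \left(\left(r^{2} + r^{2} r\right) - 588\right) = 24 + 3 \left(\left(r^{2} + r^{3}\right) - 588\right) = 24 + 3 \left(-588 + r^{2} + r^{3}\right) = 24 + \left(-1764 + 3 r^{2} + 3 r^{3}\right) = -1740 + 3 r^{2} + 3 r^{3}$)
$\left(K - 310\right) 162 - V{\left(b \right)} = \left(-78 - 310\right) 162 - \left(-1740 + 3 \left(-1637\right)^{2} + 3 \left(-1637\right)^{3}\right) = \left(-388\right) 162 - \left(-1740 + 3 \cdot 2679769 + 3 \left(-4386781853\right)\right) = -62856 - \left(-1740 + 8039307 - 13160345559\right) = -62856 - -13152307992 = -62856 + 13152307992 = 13152245136$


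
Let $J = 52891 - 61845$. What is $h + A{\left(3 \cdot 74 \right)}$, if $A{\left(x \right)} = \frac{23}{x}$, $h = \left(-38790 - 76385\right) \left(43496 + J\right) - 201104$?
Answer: $- \frac{883243861765}{222} \approx -3.9786 \cdot 10^{9}$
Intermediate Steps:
$J = -8954$ ($J = 52891 - 61845 = -8954$)
$h = -3978575954$ ($h = \left(-38790 - 76385\right) \left(43496 - 8954\right) - 201104 = \left(-115175\right) 34542 - 201104 = -3978374850 - 201104 = -3978575954$)
$h + A{\left(3 \cdot 74 \right)} = -3978575954 + \frac{23}{3 \cdot 74} = -3978575954 + \frac{23}{222} = - \frac{883243861765}{222}$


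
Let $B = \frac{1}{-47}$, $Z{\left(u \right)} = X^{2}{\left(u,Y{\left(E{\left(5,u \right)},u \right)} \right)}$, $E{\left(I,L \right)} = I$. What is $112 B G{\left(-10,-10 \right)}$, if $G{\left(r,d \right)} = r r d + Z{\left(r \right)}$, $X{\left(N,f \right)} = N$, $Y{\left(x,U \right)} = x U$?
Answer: $\frac{100800}{47} \approx 2144.7$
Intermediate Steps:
$Y{\left(x,U \right)} = U x$
$Z{\left(u \right)} = u^{2}$
$G{\left(r,d \right)} = r^{2} + d r^{2}$ ($G{\left(r,d \right)} = r r d + r^{2} = r^{2} d + r^{2} = d r^{2} + r^{2} = r^{2} + d r^{2}$)
$B = - \frac{1}{47} \approx -0.021277$
$112 B G{\left(-10,-10 \right)} = 112 \left(- \frac{1}{47}\right) \left(-10\right)^{2} \left(1 - 10\right) = - \frac{112 \cdot 100 \left(-9\right)}{47} = \left(- \frac{112}{47}\right) \left(-900\right) = \frac{100800}{47}$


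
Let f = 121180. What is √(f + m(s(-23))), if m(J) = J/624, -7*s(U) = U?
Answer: √144502793799/1092 ≈ 348.11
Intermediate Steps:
s(U) = -U/7
m(J) = J/624 (m(J) = J*(1/624) = J/624)
√(f + m(s(-23))) = √(121180 + (-⅐*(-23))/624) = √(121180 + (1/624)*(23/7)) = √(121180 + 23/4368) = √(529314263/4368) = √144502793799/1092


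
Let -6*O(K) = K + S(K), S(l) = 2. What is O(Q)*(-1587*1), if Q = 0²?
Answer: 529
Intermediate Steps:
Q = 0
O(K) = -⅓ - K/6 (O(K) = -(K + 2)/6 = -(2 + K)/6 = -⅓ - K/6)
O(Q)*(-1587*1) = (-⅓ - ⅙*0)*(-1587*1) = (-⅓ + 0)*(-1587) = -⅓*(-1587) = 529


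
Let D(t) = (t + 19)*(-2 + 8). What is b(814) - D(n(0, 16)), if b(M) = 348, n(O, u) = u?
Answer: 138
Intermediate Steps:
D(t) = 114 + 6*t (D(t) = (19 + t)*6 = 114 + 6*t)
b(814) - D(n(0, 16)) = 348 - (114 + 6*16) = 348 - (114 + 96) = 348 - 1*210 = 348 - 210 = 138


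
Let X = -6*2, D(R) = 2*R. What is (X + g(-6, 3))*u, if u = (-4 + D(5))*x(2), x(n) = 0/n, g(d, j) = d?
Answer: 0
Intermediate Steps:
x(n) = 0
u = 0 (u = (-4 + 2*5)*0 = (-4 + 10)*0 = 6*0 = 0)
X = -12
(X + g(-6, 3))*u = (-12 - 6)*0 = -18*0 = 0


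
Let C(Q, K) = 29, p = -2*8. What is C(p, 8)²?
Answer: 841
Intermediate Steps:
p = -16
C(p, 8)² = 29² = 841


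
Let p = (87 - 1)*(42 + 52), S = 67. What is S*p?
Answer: 541628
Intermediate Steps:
p = 8084 (p = 86*94 = 8084)
S*p = 67*8084 = 541628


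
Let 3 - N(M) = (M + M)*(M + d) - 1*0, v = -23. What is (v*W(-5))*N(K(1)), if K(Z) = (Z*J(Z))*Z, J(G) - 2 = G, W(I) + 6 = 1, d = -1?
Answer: -1035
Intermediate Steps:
W(I) = -5 (W(I) = -6 + 1 = -5)
J(G) = 2 + G
K(Z) = Z²*(2 + Z) (K(Z) = (Z*(2 + Z))*Z = Z²*(2 + Z))
N(M) = 3 - 2*M*(-1 + M) (N(M) = 3 - ((M + M)*(M - 1) - 1*0) = 3 - ((2*M)*(-1 + M) + 0) = 3 - (2*M*(-1 + M) + 0) = 3 - 2*M*(-1 + M))
(v*W(-5))*N(K(1)) = (-23*(-5))*(3 - 2*(2 + 1)² + 2*(1²*(2 + 1))) = 115*(3 - 2*(1*3)² + 2*(1*3)) = 115*(3 - 2*3² + 2*3) = 115*(3 - 2*9 + 6) = 115*(3 - 18 + 6) = 115*(-9) = -1035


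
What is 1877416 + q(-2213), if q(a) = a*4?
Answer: 1868564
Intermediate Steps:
q(a) = 4*a
1877416 + q(-2213) = 1877416 + 4*(-2213) = 1877416 - 8852 = 1868564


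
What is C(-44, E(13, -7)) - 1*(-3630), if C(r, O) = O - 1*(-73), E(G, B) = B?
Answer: 3696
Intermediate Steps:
C(r, O) = 73 + O (C(r, O) = O + 73 = 73 + O)
C(-44, E(13, -7)) - 1*(-3630) = (73 - 7) - 1*(-3630) = 66 + 3630 = 3696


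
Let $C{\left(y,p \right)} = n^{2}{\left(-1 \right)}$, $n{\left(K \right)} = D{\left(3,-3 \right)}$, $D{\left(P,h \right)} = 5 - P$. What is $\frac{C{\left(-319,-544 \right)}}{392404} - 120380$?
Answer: $- \frac{11809398379}{98101} \approx -1.2038 \cdot 10^{5}$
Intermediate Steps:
$n{\left(K \right)} = 2$ ($n{\left(K \right)} = 5 - 3 = 2$)
$C{\left(y,p \right)} = 4$ ($C{\left(y,p \right)} = 2^{2} = 4$)
$\frac{C{\left(-319,-544 \right)}}{392404} - 120380 = \frac{4}{392404} - 120380 = 4 \cdot \frac{1}{392404} - 120380 = \frac{1}{98101} - 120380 = - \frac{11809398379}{98101}$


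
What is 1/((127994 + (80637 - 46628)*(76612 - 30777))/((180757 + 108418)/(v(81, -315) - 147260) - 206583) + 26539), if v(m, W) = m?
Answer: 30404968532/577475626486637 ≈ 5.2652e-5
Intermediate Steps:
1/((127994 + (80637 - 46628)*(76612 - 30777))/((180757 + 108418)/(v(81, -315) - 147260) - 206583) + 26539) = 1/((127994 + (80637 - 46628)*(76612 - 30777))/((180757 + 108418)/(81 - 147260) - 206583) + 26539) = 1/((127994 + 34009*45835)/(289175/(-147179) - 206583) + 26539) = 1/((127994 + 1558802515)/(289175*(-1/147179) - 206583) + 26539) = 1/(1558930509/(-289175/147179 - 206583) + 26539) = 1/(1558930509/(-30404968532/147179) + 26539) = 1/(1558930509*(-147179/30404968532) + 26539) = 1/(-229441833384111/30404968532 + 26539) = 1/(577475626486637/30404968532) = 30404968532/577475626486637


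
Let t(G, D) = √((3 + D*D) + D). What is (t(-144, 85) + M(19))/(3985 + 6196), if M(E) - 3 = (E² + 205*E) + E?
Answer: 4278/10181 + √7313/10181 ≈ 0.42859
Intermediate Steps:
t(G, D) = √(3 + D + D²) (t(G, D) = √((3 + D²) + D) = √(3 + D + D²))
M(E) = 3 + E² + 206*E (M(E) = 3 + ((E² + 205*E) + E) = 3 + (E² + 206*E) = 3 + E² + 206*E)
(t(-144, 85) + M(19))/(3985 + 6196) = (√(3 + 85 + 85²) + (3 + 19² + 206*19))/(3985 + 6196) = (√(3 + 85 + 7225) + (3 + 361 + 3914))/10181 = (√7313 + 4278)*(1/10181) = (4278 + √7313)*(1/10181) = 4278/10181 + √7313/10181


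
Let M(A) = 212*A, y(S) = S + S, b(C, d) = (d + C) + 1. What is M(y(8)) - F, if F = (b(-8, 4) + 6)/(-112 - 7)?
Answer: 403651/119 ≈ 3392.0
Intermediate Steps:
b(C, d) = 1 + C + d (b(C, d) = (C + d) + 1 = 1 + C + d)
y(S) = 2*S
F = -3/119 (F = ((1 - 8 + 4) + 6)/(-112 - 7) = (-3 + 6)/(-119) = -1/119*3 = -3/119 ≈ -0.025210)
M(y(8)) - F = 212*(2*8) - 1*(-3/119) = 212*16 + 3/119 = 3392 + 3/119 = 403651/119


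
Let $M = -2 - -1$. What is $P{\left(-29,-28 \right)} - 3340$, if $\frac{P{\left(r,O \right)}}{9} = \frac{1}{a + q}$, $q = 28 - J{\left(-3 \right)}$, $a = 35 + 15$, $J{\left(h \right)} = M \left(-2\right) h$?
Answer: $- \frac{93517}{28} \approx -3339.9$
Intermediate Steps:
$M = -1$ ($M = -2 + 1 = -1$)
$J{\left(h \right)} = 2 h$ ($J{\left(h \right)} = \left(-1\right) \left(-2\right) h = 2 h$)
$a = 50$
$q = 34$ ($q = 28 - 2 \left(-3\right) = 28 - -6 = 28 + 6 = 34$)
$P{\left(r,O \right)} = \frac{3}{28}$ ($P{\left(r,O \right)} = \frac{9}{50 + 34} = \frac{9}{84} = 9 \cdot \frac{1}{84} = \frac{3}{28}$)
$P{\left(-29,-28 \right)} - 3340 = \frac{3}{28} - 3340 = - \frac{93517}{28}$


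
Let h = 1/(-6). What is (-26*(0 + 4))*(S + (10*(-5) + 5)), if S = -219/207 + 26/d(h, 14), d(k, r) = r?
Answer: 2220296/483 ≈ 4596.9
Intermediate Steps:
h = -1/6 ≈ -0.16667
S = 386/483 (S = -219/207 + 26/14 = -219*1/207 + 26*(1/14) = -73/69 + 13/7 = 386/483 ≈ 0.79917)
(-26*(0 + 4))*(S + (10*(-5) + 5)) = (-26*(0 + 4))*(386/483 + (10*(-5) + 5)) = (-26*4)*(386/483 + (-50 + 5)) = -104*(386/483 - 45) = -104*(-21349/483) = 2220296/483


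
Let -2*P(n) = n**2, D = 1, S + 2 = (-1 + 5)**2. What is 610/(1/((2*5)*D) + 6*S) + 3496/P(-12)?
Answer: -312617/7569 ≈ -41.302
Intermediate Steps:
S = 14 (S = -2 + (-1 + 5)**2 = -2 + 4**2 = -2 + 16 = 14)
P(n) = -n**2/2
610/(1/((2*5)*D) + 6*S) + 3496/P(-12) = 610/(1/((2*5)*1) + 6*14) + 3496/((-1/2*(-12)**2)) = 610/(1/(10*1) + 84) + 3496/((-1/2*144)) = 610/(1/10 + 84) + 3496/(-72) = 610/(1/10 + 84) + 3496*(-1/72) = 610/(841/10) - 437/9 = 610*(10/841) - 437/9 = 6100/841 - 437/9 = -312617/7569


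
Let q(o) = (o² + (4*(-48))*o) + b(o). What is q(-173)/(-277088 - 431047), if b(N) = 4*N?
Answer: -62453/708135 ≈ -0.088194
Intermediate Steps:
q(o) = o² - 188*o (q(o) = (o² + (4*(-48))*o) + 4*o = (o² - 192*o) + 4*o = o² - 188*o)
q(-173)/(-277088 - 431047) = (-173*(-188 - 173))/(-277088 - 431047) = -173*(-361)/(-708135) = 62453*(-1/708135) = -62453/708135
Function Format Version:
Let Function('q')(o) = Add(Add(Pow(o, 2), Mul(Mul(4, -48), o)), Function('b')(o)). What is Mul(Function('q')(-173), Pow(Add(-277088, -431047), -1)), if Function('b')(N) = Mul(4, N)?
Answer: Rational(-62453, 708135) ≈ -0.088194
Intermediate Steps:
Function('q')(o) = Add(Pow(o, 2), Mul(-188, o)) (Function('q')(o) = Add(Add(Pow(o, 2), Mul(Mul(4, -48), o)), Mul(4, o)) = Add(Add(Pow(o, 2), Mul(-192, o)), Mul(4, o)) = Add(Pow(o, 2), Mul(-188, o)))
Mul(Function('q')(-173), Pow(Add(-277088, -431047), -1)) = Mul(Mul(-173, Add(-188, -173)), Pow(Add(-277088, -431047), -1)) = Mul(Mul(-173, -361), Pow(-708135, -1)) = Mul(62453, Rational(-1, 708135)) = Rational(-62453, 708135)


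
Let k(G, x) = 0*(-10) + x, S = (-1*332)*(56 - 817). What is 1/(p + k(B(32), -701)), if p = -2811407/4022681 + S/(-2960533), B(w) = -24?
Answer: -11909279848973/8357744775730016 ≈ -0.0014249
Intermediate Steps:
S = 252652 (S = -332*(-761) = 252652)
k(G, x) = x (k(G, x) = 0 + x = x)
p = -9339601599943/11909279848973 (p = -2811407/4022681 + 252652/(-2960533) = -2811407*1/4022681 + 252652*(-1/2960533) = -2811407/4022681 - 252652/2960533 = -9339601599943/11909279848973 ≈ -0.78423)
1/(p + k(B(32), -701)) = 1/(-9339601599943/11909279848973 - 701) = 1/(-8357744775730016/11909279848973) = -11909279848973/8357744775730016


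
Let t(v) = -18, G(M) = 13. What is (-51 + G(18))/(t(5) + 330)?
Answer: -19/156 ≈ -0.12179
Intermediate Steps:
(-51 + G(18))/(t(5) + 330) = (-51 + 13)/(-18 + 330) = -38/312 = -38*1/312 = -19/156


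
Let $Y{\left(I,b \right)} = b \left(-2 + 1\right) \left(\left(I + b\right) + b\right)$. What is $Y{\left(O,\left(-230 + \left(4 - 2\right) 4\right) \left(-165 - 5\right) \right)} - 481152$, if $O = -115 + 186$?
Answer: $-2851775892$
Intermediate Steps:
$O = 71$
$Y{\left(I,b \right)} = - b \left(I + 2 b\right)$ ($Y{\left(I,b \right)} = b \left(-1\right) \left(I + 2 b\right) = - b \left(I + 2 b\right)$)
$Y{\left(O,\left(-230 + \left(4 - 2\right) 4\right) \left(-165 - 5\right) \right)} - 481152 = - \left(-230 + \left(4 - 2\right) 4\right) \left(-165 - 5\right) \left(71 + 2 \left(-230 + \left(4 - 2\right) 4\right) \left(-165 - 5\right)\right) - 481152 = - \left(-230 + 2 \cdot 4\right) \left(-170\right) \left(71 + 2 \left(-230 + 2 \cdot 4\right) \left(-170\right)\right) - 481152 = - \left(-230 + 8\right) \left(-170\right) \left(71 + 2 \left(-230 + 8\right) \left(-170\right)\right) - 481152 = - \left(-222\right) \left(-170\right) \left(71 + 2 \left(\left(-222\right) \left(-170\right)\right)\right) - 481152 = \left(-1\right) 37740 \left(71 + 2 \cdot 37740\right) - 481152 = \left(-1\right) 37740 \left(71 + 75480\right) - 481152 = \left(-1\right) 37740 \cdot 75551 - 481152 = -2851294740 - 481152 = -2851775892$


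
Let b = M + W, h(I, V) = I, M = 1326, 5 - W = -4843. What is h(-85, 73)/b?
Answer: -85/6174 ≈ -0.013767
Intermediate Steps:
W = 4848 (W = 5 - 1*(-4843) = 5 + 4843 = 4848)
b = 6174 (b = 1326 + 4848 = 6174)
h(-85, 73)/b = -85/6174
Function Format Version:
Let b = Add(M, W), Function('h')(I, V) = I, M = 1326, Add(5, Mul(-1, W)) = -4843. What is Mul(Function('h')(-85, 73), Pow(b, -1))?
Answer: Rational(-85, 6174) ≈ -0.013767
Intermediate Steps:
W = 4848 (W = Add(5, Mul(-1, -4843)) = Add(5, 4843) = 4848)
b = 6174 (b = Add(1326, 4848) = 6174)
Mul(Function('h')(-85, 73), Pow(b, -1)) = Mul(-85, Pow(6174, -1)) = Mul(-85, Rational(1, 6174)) = Rational(-85, 6174)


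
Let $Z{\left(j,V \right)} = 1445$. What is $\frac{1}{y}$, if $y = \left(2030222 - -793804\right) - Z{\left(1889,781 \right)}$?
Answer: $\frac{1}{2822581} \approx 3.5429 \cdot 10^{-7}$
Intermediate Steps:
$y = 2822581$ ($y = \left(2030222 - -793804\right) - 1445 = \left(2030222 + 793804\right) - 1445 = 2824026 - 1445 = 2822581$)
$\frac{1}{y} = \frac{1}{2822581}$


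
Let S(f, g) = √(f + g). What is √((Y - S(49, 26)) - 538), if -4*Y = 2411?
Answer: √(-4563 - 20*√3)/2 ≈ 33.903*I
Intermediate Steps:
Y = -2411/4 (Y = -¼*2411 = -2411/4 ≈ -602.75)
√((Y - S(49, 26)) - 538) = √((-2411/4 - √(49 + 26)) - 538) = √((-2411/4 - √75) - 538) = √((-2411/4 - 5*√3) - 538) = √(-4563/4 - 5*√3)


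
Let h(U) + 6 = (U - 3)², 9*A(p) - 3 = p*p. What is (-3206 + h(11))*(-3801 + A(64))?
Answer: 94786280/9 ≈ 1.0532e+7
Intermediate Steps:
A(p) = ⅓ + p²/9 (A(p) = ⅓ + (p*p)/9 = ⅓ + p²/9)
h(U) = -6 + (-3 + U)² (h(U) = -6 + (U - 3)² = -6 + (-3 + U)²)
(-3206 + h(11))*(-3801 + A(64)) = (-3206 + (-6 + (-3 + 11)²))*(-3801 + (⅓ + (⅑)*64²)) = (-3206 + (-6 + 8²))*(-3801 + (⅓ + (⅑)*4096)) = (-3206 + (-6 + 64))*(-3801 + (⅓ + 4096/9)) = (-3206 + 58)*(-3801 + 4099/9) = -3148*(-30110/9) = 94786280/9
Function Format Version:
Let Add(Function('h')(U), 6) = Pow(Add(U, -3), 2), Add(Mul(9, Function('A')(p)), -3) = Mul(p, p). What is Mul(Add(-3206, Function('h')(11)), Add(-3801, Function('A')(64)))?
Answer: Rational(94786280, 9) ≈ 1.0532e+7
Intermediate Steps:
Function('A')(p) = Add(Rational(1, 3), Mul(Rational(1, 9), Pow(p, 2))) (Function('A')(p) = Add(Rational(1, 3), Mul(Rational(1, 9), Mul(p, p))) = Add(Rational(1, 3), Mul(Rational(1, 9), Pow(p, 2))))
Function('h')(U) = Add(-6, Pow(Add(-3, U), 2)) (Function('h')(U) = Add(-6, Pow(Add(U, -3), 2)) = Add(-6, Pow(Add(-3, U), 2)))
Mul(Add(-3206, Function('h')(11)), Add(-3801, Function('A')(64))) = Mul(Add(-3206, Add(-6, Pow(Add(-3, 11), 2))), Add(-3801, Add(Rational(1, 3), Mul(Rational(1, 9), Pow(64, 2))))) = Mul(Add(-3206, Add(-6, Pow(8, 2))), Add(-3801, Add(Rational(1, 3), Mul(Rational(1, 9), 4096)))) = Mul(Add(-3206, Add(-6, 64)), Add(-3801, Add(Rational(1, 3), Rational(4096, 9)))) = Mul(Add(-3206, 58), Add(-3801, Rational(4099, 9))) = Mul(-3148, Rational(-30110, 9)) = Rational(94786280, 9)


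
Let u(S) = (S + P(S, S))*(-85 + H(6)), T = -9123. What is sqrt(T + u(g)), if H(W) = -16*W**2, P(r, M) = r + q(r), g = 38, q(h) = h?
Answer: I*sqrt(84477) ≈ 290.65*I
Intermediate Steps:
P(r, M) = 2*r (P(r, M) = r + r = 2*r)
u(S) = -1983*S (u(S) = (S + 2*S)*(-85 - 16*6**2) = (3*S)*(-85 - 16*36) = (3*S)*(-85 - 576) = (3*S)*(-661) = -1983*S)
sqrt(T + u(g)) = sqrt(-9123 - 1983*38) = sqrt(-9123 - 75354) = sqrt(-84477) = I*sqrt(84477)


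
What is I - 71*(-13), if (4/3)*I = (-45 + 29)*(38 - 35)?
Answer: 887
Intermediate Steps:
I = -36 (I = 3*((-45 + 29)*(38 - 35))/4 = 3*(-16*3)/4 = (¾)*(-48) = -36)
I - 71*(-13) = -36 - 71*(-13) = -36 + 923 = 887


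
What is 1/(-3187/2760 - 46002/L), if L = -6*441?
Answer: 405720/6585151 ≈ 0.061611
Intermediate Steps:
L = -2646
1/(-3187/2760 - 46002/L) = 1/(-3187/2760 - 46002/(-2646)) = 1/(-3187*1/2760 - 46002*(-1/2646)) = 1/(-3187/2760 + 7667/441) = 1/(6585151/405720) = 405720/6585151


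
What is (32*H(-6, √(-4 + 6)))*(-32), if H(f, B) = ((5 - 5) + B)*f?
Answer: 6144*√2 ≈ 8688.9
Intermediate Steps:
H(f, B) = B*f (H(f, B) = (0 + B)*f = B*f)
(32*H(-6, √(-4 + 6)))*(-32) = (32*(√(-4 + 6)*(-6)))*(-32) = (32*(√2*(-6)))*(-32) = (32*(-6*√2))*(-32) = -192*√2*(-32) = 6144*√2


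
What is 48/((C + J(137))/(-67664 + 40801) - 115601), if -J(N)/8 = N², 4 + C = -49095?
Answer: -322356/776297603 ≈ -0.00041525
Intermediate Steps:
C = -49099 (C = -4 - 49095 = -49099)
J(N) = -8*N²
48/((C + J(137))/(-67664 + 40801) - 115601) = 48/((-49099 - 8*137²)/(-67664 + 40801) - 115601) = 48/((-49099 - 8*18769)/(-26863) - 115601) = 48/((-49099 - 150152)*(-1/26863) - 115601) = 48/(-199251*(-1/26863) - 115601) = 48/(199251/26863 - 115601) = 48/(-3105190412/26863) = -26863/3105190412*48 = -322356/776297603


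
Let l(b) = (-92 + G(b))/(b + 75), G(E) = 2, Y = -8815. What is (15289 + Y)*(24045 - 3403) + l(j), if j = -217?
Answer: 9488177913/71 ≈ 1.3364e+8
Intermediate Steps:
l(b) = -90/(75 + b) (l(b) = (-92 + 2)/(b + 75) = -90/(75 + b))
(15289 + Y)*(24045 - 3403) + l(j) = (15289 - 8815)*(24045 - 3403) - 90/(75 - 217) = 6474*20642 - 90/(-142) = 133636308 - 90*(-1/142) = 133636308 + 45/71 = 9488177913/71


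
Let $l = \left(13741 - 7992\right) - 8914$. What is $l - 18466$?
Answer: $-21631$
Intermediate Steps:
$l = -3165$ ($l = 5749 - 8914 = -3165$)
$l - 18466 = -3165 - 18466 = -21631$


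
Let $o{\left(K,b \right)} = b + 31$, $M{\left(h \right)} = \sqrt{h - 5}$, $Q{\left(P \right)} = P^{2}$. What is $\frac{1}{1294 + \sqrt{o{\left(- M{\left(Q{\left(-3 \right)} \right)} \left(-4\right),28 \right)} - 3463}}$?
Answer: $\frac{647}{838920} - \frac{i \sqrt{851}}{838920} \approx 0.00077123 - 3.4773 \cdot 10^{-5} i$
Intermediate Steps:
$M{\left(h \right)} = \sqrt{-5 + h}$
$o{\left(K,b \right)} = 31 + b$
$\frac{1}{1294 + \sqrt{o{\left(- M{\left(Q{\left(-3 \right)} \right)} \left(-4\right),28 \right)} - 3463}} = \frac{1}{1294 + \sqrt{\left(31 + 28\right) - 3463}} = \frac{1}{1294 + \sqrt{59 - 3463}} = \frac{1}{1294 + \sqrt{-3404}} = \frac{1}{1294 + 2 i \sqrt{851}}$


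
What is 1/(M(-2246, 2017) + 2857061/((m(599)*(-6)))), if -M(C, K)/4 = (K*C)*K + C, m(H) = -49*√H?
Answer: 1892357255434847040/69164744358837888074627056679 - 839975934*√599/69164744358837888074627056679 ≈ 2.7360e-11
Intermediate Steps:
M(C, K) = -4*C - 4*C*K² (M(C, K) = -4*((K*C)*K + C) = -4*((C*K)*K + C) = -4*(C*K² + C) = -4*(C + C*K²) = -4*C - 4*C*K²)
1/(M(-2246, 2017) + 2857061/((m(599)*(-6)))) = 1/(-4*(-2246)*(1 + 2017²) + 2857061/((-49*√599*(-6)))) = 1/(-4*(-2246)*(1 + 4068289) + 2857061/((294*√599))) = 1/(-4*(-2246)*4068290 + 2857061*(√599/176106)) = 1/(36549517360 + 2857061*√599/176106)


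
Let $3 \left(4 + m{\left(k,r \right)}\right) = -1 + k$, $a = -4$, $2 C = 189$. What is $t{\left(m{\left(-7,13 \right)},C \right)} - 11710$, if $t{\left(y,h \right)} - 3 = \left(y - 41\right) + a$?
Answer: $- \frac{35276}{3} \approx -11759.0$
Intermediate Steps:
$C = \frac{189}{2}$ ($C = \frac{1}{2} \cdot 189 = \frac{189}{2} \approx 94.5$)
$m{\left(k,r \right)} = - \frac{13}{3} + \frac{k}{3}$ ($m{\left(k,r \right)} = -4 + \frac{-1 + k}{3} = -4 + \left(- \frac{1}{3} + \frac{k}{3}\right) = - \frac{13}{3} + \frac{k}{3}$)
$t{\left(y,h \right)} = -42 + y$ ($t{\left(y,h \right)} = 3 + \left(\left(y - 41\right) - 4\right) = 3 + \left(\left(-41 + y\right) - 4\right) = 3 + \left(-45 + y\right) = -42 + y$)
$t{\left(m{\left(-7,13 \right)},C \right)} - 11710 = \left(-42 + \left(- \frac{13}{3} + \frac{1}{3} \left(-7\right)\right)\right) - 11710 = \left(-42 - \frac{20}{3}\right) - 11710 = - \frac{146}{3} - 11710 = - \frac{35276}{3}$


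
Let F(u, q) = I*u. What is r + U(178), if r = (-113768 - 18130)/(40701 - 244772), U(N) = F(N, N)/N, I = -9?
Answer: -1704741/204071 ≈ -8.3537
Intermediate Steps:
F(u, q) = -9*u
U(N) = -9 (U(N) = (-9*N)/N = -9)
r = 131898/204071 (r = -131898/(-204071) = -131898*(-1/204071) = 131898/204071 ≈ 0.64633)
r + U(178) = 131898/204071 - 9 = -1704741/204071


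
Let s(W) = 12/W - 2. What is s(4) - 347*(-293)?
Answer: 101672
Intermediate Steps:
s(W) = -2 + 12/W
s(4) - 347*(-293) = (-2 + 12/4) - 347*(-293) = (-2 + 12*(¼)) + 101671 = (-2 + 3) + 101671 = 1 + 101671 = 101672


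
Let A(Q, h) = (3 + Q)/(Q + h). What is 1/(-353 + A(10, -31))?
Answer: -21/7426 ≈ -0.0028279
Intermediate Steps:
A(Q, h) = (3 + Q)/(Q + h)
1/(-353 + A(10, -31)) = 1/(-353 + (3 + 10)/(10 - 31)) = 1/(-353 + 13/(-21)) = 1/(-353 - 1/21*13) = 1/(-353 - 13/21) = 1/(-7426/21) = -21/7426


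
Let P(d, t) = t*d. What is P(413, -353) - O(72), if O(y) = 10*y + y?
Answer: -146581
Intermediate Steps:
P(d, t) = d*t
O(y) = 11*y
P(413, -353) - O(72) = 413*(-353) - 11*72 = -145789 - 1*792 = -145789 - 792 = -146581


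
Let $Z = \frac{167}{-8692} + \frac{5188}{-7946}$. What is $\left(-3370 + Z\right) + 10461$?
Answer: $\frac{244852533217}{34533316} \approx 7090.3$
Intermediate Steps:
$Z = - \frac{23210539}{34533316}$ ($Z = 167 \left(- \frac{1}{8692}\right) + 5188 \left(- \frac{1}{7946}\right) = - \frac{167}{8692} - \frac{2594}{3973} = - \frac{23210539}{34533316} \approx -0.67212$)
$\left(-3370 + Z\right) + 10461 = \left(-3370 - \frac{23210539}{34533316}\right) + 10461 = - \frac{116400485459}{34533316} + 10461 = \frac{244852533217}{34533316}$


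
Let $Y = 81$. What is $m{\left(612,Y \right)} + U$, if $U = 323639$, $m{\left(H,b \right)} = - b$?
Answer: $323558$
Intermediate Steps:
$m{\left(612,Y \right)} + U = \left(-1\right) 81 + 323639 = -81 + 323639 = 323558$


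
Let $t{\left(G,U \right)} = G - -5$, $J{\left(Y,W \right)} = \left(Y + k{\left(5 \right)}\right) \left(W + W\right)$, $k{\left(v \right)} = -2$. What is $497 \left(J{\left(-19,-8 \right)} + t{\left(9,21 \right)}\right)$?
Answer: $173950$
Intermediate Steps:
$J{\left(Y,W \right)} = 2 W \left(-2 + Y\right)$ ($J{\left(Y,W \right)} = \left(Y - 2\right) \left(W + W\right) = \left(-2 + Y\right) 2 W = 2 W \left(-2 + Y\right)$)
$t{\left(G,U \right)} = 5 + G$ ($t{\left(G,U \right)} = G + 5 = 5 + G$)
$497 \left(J{\left(-19,-8 \right)} + t{\left(9,21 \right)}\right) = 497 \left(2 \left(-8\right) \left(-2 - 19\right) + \left(5 + 9\right)\right) = 497 \left(2 \left(-8\right) \left(-21\right) + 14\right) = 497 \left(336 + 14\right) = 497 \cdot 350 = 173950$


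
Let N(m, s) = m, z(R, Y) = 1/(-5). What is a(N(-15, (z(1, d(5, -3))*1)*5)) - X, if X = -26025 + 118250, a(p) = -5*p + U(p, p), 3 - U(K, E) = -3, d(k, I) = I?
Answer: -92144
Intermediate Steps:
z(R, Y) = -1/5
U(K, E) = 6 (U(K, E) = 3 - 1*(-3) = 3 + 3 = 6)
a(p) = 6 - 5*p (a(p) = -5*p + 6 = 6 - 5*p)
X = 92225
a(N(-15, (z(1, d(5, -3))*1)*5)) - X = (6 - 5*(-15)) - 1*92225 = (6 + 75) - 92225 = 81 - 92225 = -92144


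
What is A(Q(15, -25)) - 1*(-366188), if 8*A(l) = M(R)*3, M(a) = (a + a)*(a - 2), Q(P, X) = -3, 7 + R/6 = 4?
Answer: 366458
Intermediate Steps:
R = -18 (R = -42 + 6*4 = -42 + 24 = -18)
M(a) = 2*a*(-2 + a) (M(a) = (2*a)*(-2 + a) = 2*a*(-2 + a))
A(l) = 270 (A(l) = ((2*(-18)*(-2 - 18))*3)/8 = ((2*(-18)*(-20))*3)/8 = (720*3)/8 = (⅛)*2160 = 270)
A(Q(15, -25)) - 1*(-366188) = 270 - 1*(-366188) = 270 + 366188 = 366458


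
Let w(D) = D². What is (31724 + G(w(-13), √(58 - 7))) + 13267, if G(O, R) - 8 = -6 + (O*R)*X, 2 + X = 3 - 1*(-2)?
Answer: 44993 + 507*√51 ≈ 48614.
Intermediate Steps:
X = 3 (X = -2 + (3 - 1*(-2)) = -2 + (3 + 2) = -2 + 5 = 3)
G(O, R) = 2 + 3*O*R (G(O, R) = 8 + (-6 + (O*R)*3) = 8 + (-6 + 3*O*R) = 2 + 3*O*R)
(31724 + G(w(-13), √(58 - 7))) + 13267 = (31724 + (2 + 3*(-13)²*√(58 - 7))) + 13267 = (31724 + (2 + 3*169*√51)) + 13267 = (31724 + (2 + 507*√51)) + 13267 = (31726 + 507*√51) + 13267 = 44993 + 507*√51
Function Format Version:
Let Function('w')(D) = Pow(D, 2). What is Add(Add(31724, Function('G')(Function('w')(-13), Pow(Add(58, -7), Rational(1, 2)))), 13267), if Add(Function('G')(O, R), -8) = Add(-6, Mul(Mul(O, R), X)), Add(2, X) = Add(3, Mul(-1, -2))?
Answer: Add(44993, Mul(507, Pow(51, Rational(1, 2)))) ≈ 48614.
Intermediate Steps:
X = 3 (X = Add(-2, Add(3, Mul(-1, -2))) = Add(-2, Add(3, 2)) = Add(-2, 5) = 3)
Function('G')(O, R) = Add(2, Mul(3, O, R)) (Function('G')(O, R) = Add(8, Add(-6, Mul(Mul(O, R), 3))) = Add(8, Add(-6, Mul(3, O, R))) = Add(2, Mul(3, O, R)))
Add(Add(31724, Function('G')(Function('w')(-13), Pow(Add(58, -7), Rational(1, 2)))), 13267) = Add(Add(31724, Add(2, Mul(3, Pow(-13, 2), Pow(Add(58, -7), Rational(1, 2))))), 13267) = Add(Add(31724, Add(2, Mul(3, 169, Pow(51, Rational(1, 2))))), 13267) = Add(Add(31724, Add(2, Mul(507, Pow(51, Rational(1, 2))))), 13267) = Add(Add(31726, Mul(507, Pow(51, Rational(1, 2)))), 13267) = Add(44993, Mul(507, Pow(51, Rational(1, 2))))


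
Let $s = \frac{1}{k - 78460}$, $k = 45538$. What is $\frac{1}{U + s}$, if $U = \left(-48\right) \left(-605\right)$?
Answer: $\frac{32922}{956054879} \approx 3.4435 \cdot 10^{-5}$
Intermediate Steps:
$U = 29040$
$s = - \frac{1}{32922}$ ($s = \frac{1}{45538 - 78460} = \frac{1}{-32922} = - \frac{1}{32922} \approx -3.0375 \cdot 10^{-5}$)
$\frac{1}{U + s} = \frac{1}{29040 - \frac{1}{32922}} = \frac{1}{\frac{956054879}{32922}} = \frac{32922}{956054879}$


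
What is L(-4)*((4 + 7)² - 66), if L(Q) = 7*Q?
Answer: -1540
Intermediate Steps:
L(-4)*((4 + 7)² - 66) = (7*(-4))*((4 + 7)² - 66) = -28*(11² - 66) = -28*(121 - 66) = -28*55 = -1540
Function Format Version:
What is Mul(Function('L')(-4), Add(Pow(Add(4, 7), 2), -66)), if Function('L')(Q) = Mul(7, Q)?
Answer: -1540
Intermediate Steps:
Mul(Function('L')(-4), Add(Pow(Add(4, 7), 2), -66)) = Mul(Mul(7, -4), Add(Pow(Add(4, 7), 2), -66)) = Mul(-28, Add(Pow(11, 2), -66)) = Mul(-28, Add(121, -66)) = Mul(-28, 55) = -1540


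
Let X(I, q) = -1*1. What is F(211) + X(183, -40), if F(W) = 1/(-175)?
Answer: -176/175 ≈ -1.0057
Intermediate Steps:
F(W) = -1/175
X(I, q) = -1
F(211) + X(183, -40) = -1/175 - 1 = -176/175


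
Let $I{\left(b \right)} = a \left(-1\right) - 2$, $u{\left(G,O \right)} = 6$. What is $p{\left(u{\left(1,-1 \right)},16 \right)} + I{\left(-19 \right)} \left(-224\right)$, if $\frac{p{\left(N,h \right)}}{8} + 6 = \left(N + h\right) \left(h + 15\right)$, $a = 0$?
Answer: $5856$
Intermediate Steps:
$p{\left(N,h \right)} = -48 + 8 \left(15 + h\right) \left(N + h\right)$ ($p{\left(N,h \right)} = -48 + 8 \left(N + h\right) \left(h + 15\right) = -48 + 8 \left(N + h\right) \left(15 + h\right) = -48 + 8 \left(15 + h\right) \left(N + h\right)$)
$I{\left(b \right)} = -2$ ($I{\left(b \right)} = 0 \left(-1\right) - 2 = 0 - 2 = -2$)
$p{\left(u{\left(1,-1 \right)},16 \right)} + I{\left(-19 \right)} \left(-224\right) = \left(-48 + 8 \cdot 16^{2} + 120 \cdot 6 + 120 \cdot 16 + 8 \cdot 6 \cdot 16\right) - -448 = \left(-48 + 8 \cdot 256 + 720 + 1920 + 768\right) + 448 = \left(-48 + 2048 + 720 + 1920 + 768\right) + 448 = 5408 + 448 = 5856$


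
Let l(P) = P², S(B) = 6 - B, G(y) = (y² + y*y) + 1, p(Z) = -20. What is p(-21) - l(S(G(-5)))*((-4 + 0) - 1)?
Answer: 10105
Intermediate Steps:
G(y) = 1 + 2*y² (G(y) = (y² + y²) + 1 = 2*y² + 1 = 1 + 2*y²)
p(-21) - l(S(G(-5)))*((-4 + 0) - 1) = -20 - (6 - (1 + 2*(-5)²))²*((-4 + 0) - 1) = -20 - (6 - (1 + 2*25))²*(-4 - 1) = -20 - (6 - (1 + 50))²*(-5) = -20 - (6 - 1*51)²*(-5) = -20 - (6 - 51)²*(-5) = -20 - (-45)²*(-5) = -20 - 2025*(-5) = -20 - 1*(-10125) = -20 + 10125 = 10105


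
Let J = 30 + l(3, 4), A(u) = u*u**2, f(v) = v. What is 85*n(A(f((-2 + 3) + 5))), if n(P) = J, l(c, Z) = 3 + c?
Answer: 3060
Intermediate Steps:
A(u) = u**3
J = 36 (J = 30 + (3 + 3) = 30 + 6 = 36)
n(P) = 36
85*n(A(f((-2 + 3) + 5))) = 85*36 = 3060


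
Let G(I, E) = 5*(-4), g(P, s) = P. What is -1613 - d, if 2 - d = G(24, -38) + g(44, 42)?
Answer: -1591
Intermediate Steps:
G(I, E) = -20
d = -22 (d = 2 - (-20 + 44) = 2 - 1*24 = 2 - 24 = -22)
-1613 - d = -1613 - 1*(-22) = -1613 + 22 = -1591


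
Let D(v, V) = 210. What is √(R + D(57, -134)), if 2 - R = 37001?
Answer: I*√36789 ≈ 191.8*I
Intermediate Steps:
R = -36999 (R = 2 - 1*37001 = 2 - 37001 = -36999)
√(R + D(57, -134)) = √(-36999 + 210) = √(-36789) = I*√36789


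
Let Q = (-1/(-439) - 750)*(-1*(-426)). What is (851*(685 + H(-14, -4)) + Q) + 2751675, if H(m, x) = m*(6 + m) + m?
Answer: 1360245438/439 ≈ 3.0985e+6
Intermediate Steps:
H(m, x) = m + m*(6 + m)
Q = -140260074/439 (Q = (-1*(-1/439) - 750)*426 = (1/439 - 750)*426 = -329249/439*426 = -140260074/439 ≈ -3.1950e+5)
(851*(685 + H(-14, -4)) + Q) + 2751675 = (851*(685 - 14*(7 - 14)) - 140260074/439) + 2751675 = (851*(685 - 14*(-7)) - 140260074/439) + 2751675 = (851*(685 + 98) - 140260074/439) + 2751675 = (851*783 - 140260074/439) + 2751675 = (666333 - 140260074/439) + 2751675 = 152260113/439 + 2751675 = 1360245438/439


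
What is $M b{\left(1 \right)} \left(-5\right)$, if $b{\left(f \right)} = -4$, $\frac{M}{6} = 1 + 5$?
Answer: $720$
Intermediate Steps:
$M = 36$ ($M = 6 \left(1 + 5\right) = 6 \cdot 6 = 36$)
$M b{\left(1 \right)} \left(-5\right) = 36 \left(-4\right) \left(-5\right) = \left(-144\right) \left(-5\right) = 720$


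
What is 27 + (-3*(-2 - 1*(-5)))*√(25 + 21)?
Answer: 27 - 9*√46 ≈ -34.041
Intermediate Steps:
27 + (-3*(-2 - 1*(-5)))*√(25 + 21) = 27 + (-3*(-2 + 5))*√46 = 27 + (-3*3)*√46 = 27 - 9*√46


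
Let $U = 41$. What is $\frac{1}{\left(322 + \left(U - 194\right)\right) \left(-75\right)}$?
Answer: $- \frac{1}{12675} \approx -7.8895 \cdot 10^{-5}$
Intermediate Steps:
$\frac{1}{\left(322 + \left(U - 194\right)\right) \left(-75\right)} = \frac{1}{\left(322 + \left(41 - 194\right)\right) \left(-75\right)} = \frac{1}{\left(322 - 153\right) \left(-75\right)} = \frac{1}{169 \left(-75\right)} = \frac{1}{-12675} = - \frac{1}{12675}$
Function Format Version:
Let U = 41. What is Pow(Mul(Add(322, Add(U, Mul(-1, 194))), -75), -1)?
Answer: Rational(-1, 12675) ≈ -7.8895e-5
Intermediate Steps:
Pow(Mul(Add(322, Add(U, Mul(-1, 194))), -75), -1) = Pow(Mul(Add(322, Add(41, Mul(-1, 194))), -75), -1) = Pow(Mul(Add(322, Add(41, -194)), -75), -1) = Pow(Mul(Add(322, -153), -75), -1) = Pow(Mul(169, -75), -1) = Pow(-12675, -1) = Rational(-1, 12675)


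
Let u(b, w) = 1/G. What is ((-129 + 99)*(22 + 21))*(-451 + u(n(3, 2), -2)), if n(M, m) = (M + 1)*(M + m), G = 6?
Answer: 581575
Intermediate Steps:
n(M, m) = (1 + M)*(M + m)
u(b, w) = ⅙ (u(b, w) = 1/6 = ⅙)
((-129 + 99)*(22 + 21))*(-451 + u(n(3, 2), -2)) = ((-129 + 99)*(22 + 21))*(-451 + ⅙) = -30*43*(-2705/6) = -1290*(-2705/6) = 581575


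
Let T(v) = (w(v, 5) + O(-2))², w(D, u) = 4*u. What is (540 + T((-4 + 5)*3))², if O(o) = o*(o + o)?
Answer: 1752976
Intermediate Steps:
O(o) = 2*o² (O(o) = o*(2*o) = 2*o²)
T(v) = 784 (T(v) = (4*5 + 2*(-2)²)² = (20 + 2*4)² = (20 + 8)² = 28² = 784)
(540 + T((-4 + 5)*3))² = (540 + 784)² = 1324² = 1752976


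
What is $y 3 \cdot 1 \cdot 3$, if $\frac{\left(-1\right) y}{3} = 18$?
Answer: $-486$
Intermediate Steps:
$y = -54$ ($y = \left(-3\right) 18 = -54$)
$y 3 \cdot 1 \cdot 3 = \left(-54\right) 3 \cdot 1 \cdot 3 = \left(-162\right) 3 = -486$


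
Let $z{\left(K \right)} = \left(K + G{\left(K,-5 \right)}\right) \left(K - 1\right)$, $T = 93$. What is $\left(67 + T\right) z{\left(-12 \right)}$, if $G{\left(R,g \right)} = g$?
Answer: $35360$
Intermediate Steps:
$z{\left(K \right)} = \left(-1 + K\right) \left(-5 + K\right)$ ($z{\left(K \right)} = \left(K - 5\right) \left(K - 1\right) = \left(-5 + K\right) \left(-1 + K\right) = \left(-1 + K\right) \left(-5 + K\right)$)
$\left(67 + T\right) z{\left(-12 \right)} = \left(67 + 93\right) \left(5 + \left(-12\right)^{2} - -72\right) = 160 \left(5 + 144 + 72\right) = 160 \cdot 221 = 35360$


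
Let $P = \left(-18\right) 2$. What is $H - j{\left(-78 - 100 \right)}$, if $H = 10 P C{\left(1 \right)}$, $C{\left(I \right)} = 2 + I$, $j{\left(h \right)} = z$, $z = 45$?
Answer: $-1125$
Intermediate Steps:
$j{\left(h \right)} = 45$
$P = -36$
$H = -1080$ ($H = 10 \left(-36\right) \left(2 + 1\right) = \left(-360\right) 3 = -1080$)
$H - j{\left(-78 - 100 \right)} = -1080 - 45 = -1125$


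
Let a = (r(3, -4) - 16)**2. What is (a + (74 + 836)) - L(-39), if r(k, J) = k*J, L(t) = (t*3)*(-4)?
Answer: 1226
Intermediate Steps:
L(t) = -12*t (L(t) = (3*t)*(-4) = -12*t)
r(k, J) = J*k
a = 784 (a = (-4*3 - 16)**2 = (-12 - 16)**2 = (-28)**2 = 784)
(a + (74 + 836)) - L(-39) = (784 + (74 + 836)) - (-12)*(-39) = (784 + 910) - 1*468 = 1694 - 468 = 1226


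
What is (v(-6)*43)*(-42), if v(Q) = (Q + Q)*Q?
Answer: -130032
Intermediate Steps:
v(Q) = 2*Q² (v(Q) = (2*Q)*Q = 2*Q²)
(v(-6)*43)*(-42) = ((2*(-6)²)*43)*(-42) = ((2*36)*43)*(-42) = (72*43)*(-42) = 3096*(-42) = -130032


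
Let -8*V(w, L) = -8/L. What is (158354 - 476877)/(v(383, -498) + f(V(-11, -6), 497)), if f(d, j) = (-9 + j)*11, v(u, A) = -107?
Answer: -318523/5261 ≈ -60.544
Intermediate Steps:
V(w, L) = 1/L (V(w, L) = -(-1)/L = 1/L)
f(d, j) = -99 + 11*j
(158354 - 476877)/(v(383, -498) + f(V(-11, -6), 497)) = (158354 - 476877)/(-107 + (-99 + 11*497)) = -318523/(-107 + (-99 + 5467)) = -318523/(-107 + 5368) = -318523/5261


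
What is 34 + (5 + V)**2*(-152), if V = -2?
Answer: -1334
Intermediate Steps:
34 + (5 + V)**2*(-152) = 34 + (5 - 2)**2*(-152) = 34 + 3**2*(-152) = 34 + 9*(-152) = 34 - 1368 = -1334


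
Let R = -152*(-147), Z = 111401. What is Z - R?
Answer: 89057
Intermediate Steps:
R = 22344
Z - R = 111401 - 1*22344 = 111401 - 22344 = 89057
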